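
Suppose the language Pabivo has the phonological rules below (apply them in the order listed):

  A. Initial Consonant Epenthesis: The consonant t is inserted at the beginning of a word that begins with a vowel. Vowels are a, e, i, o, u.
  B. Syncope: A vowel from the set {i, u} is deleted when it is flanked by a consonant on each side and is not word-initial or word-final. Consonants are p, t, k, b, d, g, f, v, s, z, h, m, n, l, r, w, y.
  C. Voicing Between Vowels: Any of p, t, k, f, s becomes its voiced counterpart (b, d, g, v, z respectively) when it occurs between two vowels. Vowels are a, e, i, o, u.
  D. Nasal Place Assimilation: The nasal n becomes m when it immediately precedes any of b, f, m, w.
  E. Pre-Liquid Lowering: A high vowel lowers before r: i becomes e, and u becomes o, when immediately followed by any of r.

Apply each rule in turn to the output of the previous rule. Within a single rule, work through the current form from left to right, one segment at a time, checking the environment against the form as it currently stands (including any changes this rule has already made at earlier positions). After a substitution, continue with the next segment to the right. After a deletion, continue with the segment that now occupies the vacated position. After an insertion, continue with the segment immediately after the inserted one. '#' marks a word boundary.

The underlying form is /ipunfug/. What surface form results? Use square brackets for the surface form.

A Initial Consonant Epenthesis: [ipunfug] → [tipunfug]
B Syncope: [tipunfug] → [tpnfg]
C Voicing Between Vowels: no change — [tpnfg]
D Nasal Place Assimilation: [tpnfg] → [tpmfg]
E Pre-Liquid Lowering: no change — [tpmfg]

[tpmfg]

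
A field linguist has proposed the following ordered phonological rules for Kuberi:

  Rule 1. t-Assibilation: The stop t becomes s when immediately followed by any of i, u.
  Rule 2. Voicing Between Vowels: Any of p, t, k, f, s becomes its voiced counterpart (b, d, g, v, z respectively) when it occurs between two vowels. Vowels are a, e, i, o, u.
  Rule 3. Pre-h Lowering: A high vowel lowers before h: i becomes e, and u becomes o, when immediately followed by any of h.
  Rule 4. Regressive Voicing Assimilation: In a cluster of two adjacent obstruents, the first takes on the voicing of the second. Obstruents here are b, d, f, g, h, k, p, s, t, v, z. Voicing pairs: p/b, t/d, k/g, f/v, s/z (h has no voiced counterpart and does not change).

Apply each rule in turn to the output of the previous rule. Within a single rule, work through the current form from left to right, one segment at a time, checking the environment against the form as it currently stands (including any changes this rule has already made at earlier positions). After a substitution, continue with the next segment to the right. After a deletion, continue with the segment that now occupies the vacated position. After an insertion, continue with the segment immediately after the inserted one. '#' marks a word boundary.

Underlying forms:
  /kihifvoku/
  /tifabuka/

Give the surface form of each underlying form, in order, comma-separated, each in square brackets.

[kehivvogu], [sivabuga]

/kihifvoku/:
  Rule 1 t-Assibilation: no change — [kihifvoku]
  Rule 2 Voicing Between Vowels: [kihifvoku] → [kihifvogu]
  Rule 3 Pre-h Lowering: [kihifvogu] → [kehifvogu]
  Rule 4 Regressive Voicing Assimilation: [kehifvogu] → [kehivvogu]
/tifabuka/:
  Rule 1 t-Assibilation: [tifabuka] → [sifabuka]
  Rule 2 Voicing Between Vowels: [sifabuka] → [sivabuga]
  Rule 3 Pre-h Lowering: no change — [sivabuga]
  Rule 4 Regressive Voicing Assimilation: no change — [sivabuga]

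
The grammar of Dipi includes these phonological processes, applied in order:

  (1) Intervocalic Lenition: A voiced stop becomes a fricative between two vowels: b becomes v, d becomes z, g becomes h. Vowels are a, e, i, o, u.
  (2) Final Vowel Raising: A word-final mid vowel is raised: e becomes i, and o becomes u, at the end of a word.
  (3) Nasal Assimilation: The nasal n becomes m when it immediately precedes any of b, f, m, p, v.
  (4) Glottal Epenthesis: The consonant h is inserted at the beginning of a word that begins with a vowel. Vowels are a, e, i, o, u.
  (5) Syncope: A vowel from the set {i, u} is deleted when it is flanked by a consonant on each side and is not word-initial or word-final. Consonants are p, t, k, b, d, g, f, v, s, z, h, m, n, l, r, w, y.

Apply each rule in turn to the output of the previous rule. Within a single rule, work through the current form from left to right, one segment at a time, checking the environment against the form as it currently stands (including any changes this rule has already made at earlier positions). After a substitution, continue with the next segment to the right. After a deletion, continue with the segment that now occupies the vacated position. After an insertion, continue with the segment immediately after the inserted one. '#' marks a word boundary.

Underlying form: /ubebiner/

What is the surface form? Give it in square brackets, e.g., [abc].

[hvevner]

(1) Intervocalic Lenition: [ubebiner] → [uveviner]
(2) Final Vowel Raising: no change — [uveviner]
(3) Nasal Assimilation: no change — [uveviner]
(4) Glottal Epenthesis: [uveviner] → [huveviner]
(5) Syncope: [huveviner] → [hvevner]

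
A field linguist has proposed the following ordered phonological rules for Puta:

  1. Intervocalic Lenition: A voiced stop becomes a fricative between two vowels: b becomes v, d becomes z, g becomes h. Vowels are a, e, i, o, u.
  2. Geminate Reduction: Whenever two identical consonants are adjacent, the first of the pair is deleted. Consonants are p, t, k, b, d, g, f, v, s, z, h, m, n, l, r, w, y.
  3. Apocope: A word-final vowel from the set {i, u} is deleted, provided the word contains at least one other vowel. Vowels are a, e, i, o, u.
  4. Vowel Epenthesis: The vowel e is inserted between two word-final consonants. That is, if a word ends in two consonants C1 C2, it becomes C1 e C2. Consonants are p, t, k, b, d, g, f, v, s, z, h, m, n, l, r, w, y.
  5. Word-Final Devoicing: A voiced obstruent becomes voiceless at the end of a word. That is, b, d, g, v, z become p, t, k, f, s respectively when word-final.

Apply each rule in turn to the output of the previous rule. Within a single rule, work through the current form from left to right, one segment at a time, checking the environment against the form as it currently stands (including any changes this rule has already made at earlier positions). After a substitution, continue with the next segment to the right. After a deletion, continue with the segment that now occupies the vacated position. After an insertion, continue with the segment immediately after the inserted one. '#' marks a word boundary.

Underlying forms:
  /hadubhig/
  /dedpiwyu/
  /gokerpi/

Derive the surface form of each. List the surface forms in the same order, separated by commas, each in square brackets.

/hadubhig/:
  1 Intervocalic Lenition: [hadubhig] → [hazubhig]
  2 Geminate Reduction: no change — [hazubhig]
  3 Apocope: no change — [hazubhig]
  4 Vowel Epenthesis: no change — [hazubhig]
  5 Word-Final Devoicing: [hazubhig] → [hazubhik]
/dedpiwyu/:
  1 Intervocalic Lenition: no change — [dedpiwyu]
  2 Geminate Reduction: no change — [dedpiwyu]
  3 Apocope: [dedpiwyu] → [dedpiwy]
  4 Vowel Epenthesis: [dedpiwy] → [dedpiwey]
  5 Word-Final Devoicing: no change — [dedpiwey]
/gokerpi/:
  1 Intervocalic Lenition: no change — [gokerpi]
  2 Geminate Reduction: no change — [gokerpi]
  3 Apocope: [gokerpi] → [gokerp]
  4 Vowel Epenthesis: [gokerp] → [gokerep]
  5 Word-Final Devoicing: no change — [gokerep]

[hazubhik], [dedpiwey], [gokerep]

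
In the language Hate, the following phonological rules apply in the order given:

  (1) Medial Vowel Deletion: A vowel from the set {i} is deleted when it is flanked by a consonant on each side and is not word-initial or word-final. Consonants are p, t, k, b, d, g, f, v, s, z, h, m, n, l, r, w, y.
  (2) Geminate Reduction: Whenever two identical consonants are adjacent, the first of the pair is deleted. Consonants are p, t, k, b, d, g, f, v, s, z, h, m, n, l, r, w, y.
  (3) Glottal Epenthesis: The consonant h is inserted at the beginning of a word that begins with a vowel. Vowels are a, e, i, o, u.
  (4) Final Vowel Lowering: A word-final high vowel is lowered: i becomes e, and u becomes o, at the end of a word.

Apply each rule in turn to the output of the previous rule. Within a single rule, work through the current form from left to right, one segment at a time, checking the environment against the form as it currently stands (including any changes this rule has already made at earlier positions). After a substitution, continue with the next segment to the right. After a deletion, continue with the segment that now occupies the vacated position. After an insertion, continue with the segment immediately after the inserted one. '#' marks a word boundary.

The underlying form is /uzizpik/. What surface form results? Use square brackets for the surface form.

[huzpk]

(1) Medial Vowel Deletion: [uzizpik] → [uzzpk]
(2) Geminate Reduction: [uzzpk] → [uzpk]
(3) Glottal Epenthesis: [uzpk] → [huzpk]
(4) Final Vowel Lowering: no change — [huzpk]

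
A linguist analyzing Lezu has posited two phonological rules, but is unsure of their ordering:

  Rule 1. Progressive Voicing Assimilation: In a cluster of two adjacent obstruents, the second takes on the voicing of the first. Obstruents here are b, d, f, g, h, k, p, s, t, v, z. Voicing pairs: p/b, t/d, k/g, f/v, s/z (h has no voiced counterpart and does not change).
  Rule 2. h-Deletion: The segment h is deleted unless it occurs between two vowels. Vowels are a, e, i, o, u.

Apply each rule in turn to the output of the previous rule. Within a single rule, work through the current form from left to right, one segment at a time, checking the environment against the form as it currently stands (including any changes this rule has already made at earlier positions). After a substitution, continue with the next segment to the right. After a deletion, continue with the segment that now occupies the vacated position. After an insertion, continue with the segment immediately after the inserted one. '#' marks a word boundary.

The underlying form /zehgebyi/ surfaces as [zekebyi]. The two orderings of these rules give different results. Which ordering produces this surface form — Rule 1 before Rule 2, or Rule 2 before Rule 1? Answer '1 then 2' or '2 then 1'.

1 then 2

Order 1 then 2:
  1 Progressive Voicing Assimilation: [zehgebyi] → [zehkebyi]
  2 h-Deletion: [zehkebyi] → [zekebyi]
  result: [zekebyi]
Order 2 then 1:
  2 h-Deletion: [zehgebyi] → [zegebyi]
  1 Progressive Voicing Assimilation: no change — [zegebyi]
  result: [zegebyi]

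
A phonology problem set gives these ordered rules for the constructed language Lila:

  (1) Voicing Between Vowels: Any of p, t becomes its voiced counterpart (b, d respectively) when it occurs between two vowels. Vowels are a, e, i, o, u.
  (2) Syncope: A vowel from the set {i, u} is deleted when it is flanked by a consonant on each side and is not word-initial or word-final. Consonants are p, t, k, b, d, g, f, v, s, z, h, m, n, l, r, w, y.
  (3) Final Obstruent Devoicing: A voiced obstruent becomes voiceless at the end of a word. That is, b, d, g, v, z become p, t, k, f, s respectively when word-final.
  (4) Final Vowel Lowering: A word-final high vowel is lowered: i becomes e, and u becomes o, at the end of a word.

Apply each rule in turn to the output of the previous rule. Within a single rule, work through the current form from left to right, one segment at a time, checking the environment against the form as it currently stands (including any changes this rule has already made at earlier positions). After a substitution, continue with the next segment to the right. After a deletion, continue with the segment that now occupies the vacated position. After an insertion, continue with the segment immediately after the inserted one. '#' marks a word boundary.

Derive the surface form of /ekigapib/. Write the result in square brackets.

[ekgabp]

(1) Voicing Between Vowels: [ekigapib] → [ekigabib]
(2) Syncope: [ekigabib] → [ekgabb]
(3) Final Obstruent Devoicing: [ekgabb] → [ekgabp]
(4) Final Vowel Lowering: no change — [ekgabp]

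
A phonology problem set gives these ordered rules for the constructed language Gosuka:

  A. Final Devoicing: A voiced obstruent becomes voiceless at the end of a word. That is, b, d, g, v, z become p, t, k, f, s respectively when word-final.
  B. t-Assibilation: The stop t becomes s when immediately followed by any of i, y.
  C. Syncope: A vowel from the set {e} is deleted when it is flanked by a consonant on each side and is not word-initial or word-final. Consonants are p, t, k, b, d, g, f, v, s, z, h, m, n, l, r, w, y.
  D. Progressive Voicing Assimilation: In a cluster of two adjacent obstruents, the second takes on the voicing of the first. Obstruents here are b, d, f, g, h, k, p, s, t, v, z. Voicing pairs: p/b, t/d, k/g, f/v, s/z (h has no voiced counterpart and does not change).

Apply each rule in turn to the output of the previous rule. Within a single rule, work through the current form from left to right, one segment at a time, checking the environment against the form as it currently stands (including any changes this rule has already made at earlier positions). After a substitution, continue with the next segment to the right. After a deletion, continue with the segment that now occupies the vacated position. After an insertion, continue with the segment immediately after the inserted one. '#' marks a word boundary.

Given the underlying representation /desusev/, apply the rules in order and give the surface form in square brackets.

A Final Devoicing: [desusev] → [desusef]
B t-Assibilation: no change — [desusef]
C Syncope: [desusef] → [dsusf]
D Progressive Voicing Assimilation: [dsusf] → [dzusf]

[dzusf]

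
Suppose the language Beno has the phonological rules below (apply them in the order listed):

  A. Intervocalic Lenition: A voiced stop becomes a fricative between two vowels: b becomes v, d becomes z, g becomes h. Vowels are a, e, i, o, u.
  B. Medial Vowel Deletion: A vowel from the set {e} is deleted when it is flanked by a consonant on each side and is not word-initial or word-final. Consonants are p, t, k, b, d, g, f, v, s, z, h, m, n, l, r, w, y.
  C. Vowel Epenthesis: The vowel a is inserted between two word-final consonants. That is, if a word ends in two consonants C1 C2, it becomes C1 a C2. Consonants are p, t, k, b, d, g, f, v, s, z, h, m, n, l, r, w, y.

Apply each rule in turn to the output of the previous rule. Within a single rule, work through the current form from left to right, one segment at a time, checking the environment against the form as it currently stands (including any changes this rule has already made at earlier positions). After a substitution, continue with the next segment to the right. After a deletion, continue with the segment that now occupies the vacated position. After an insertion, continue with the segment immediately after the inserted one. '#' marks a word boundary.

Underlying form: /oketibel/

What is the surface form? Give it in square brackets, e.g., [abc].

A Intervocalic Lenition: [oketibel] → [oketivel]
B Medial Vowel Deletion: [oketivel] → [oktivl]
C Vowel Epenthesis: [oktivl] → [oktival]

[oktival]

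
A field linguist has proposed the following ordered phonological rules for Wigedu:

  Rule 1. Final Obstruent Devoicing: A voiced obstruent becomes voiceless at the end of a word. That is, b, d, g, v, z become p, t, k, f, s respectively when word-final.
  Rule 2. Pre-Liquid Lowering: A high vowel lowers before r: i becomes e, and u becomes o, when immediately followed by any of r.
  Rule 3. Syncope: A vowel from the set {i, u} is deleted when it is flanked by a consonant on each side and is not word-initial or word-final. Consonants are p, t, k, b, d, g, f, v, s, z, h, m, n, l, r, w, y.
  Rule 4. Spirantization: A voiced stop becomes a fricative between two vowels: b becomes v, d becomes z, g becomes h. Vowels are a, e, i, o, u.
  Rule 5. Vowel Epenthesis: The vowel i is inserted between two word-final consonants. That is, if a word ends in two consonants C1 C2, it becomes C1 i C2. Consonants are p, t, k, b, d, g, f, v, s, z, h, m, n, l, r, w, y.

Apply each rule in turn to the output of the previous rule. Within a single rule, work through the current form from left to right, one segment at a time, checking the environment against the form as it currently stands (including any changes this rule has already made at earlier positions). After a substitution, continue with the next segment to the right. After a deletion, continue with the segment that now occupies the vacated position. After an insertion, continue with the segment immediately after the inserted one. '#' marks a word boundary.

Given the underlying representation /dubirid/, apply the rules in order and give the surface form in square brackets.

Rule 1 Final Obstruent Devoicing: [dubirid] → [dubirit]
Rule 2 Pre-Liquid Lowering: [dubirit] → [duberit]
Rule 3 Syncope: [duberit] → [dbert]
Rule 4 Spirantization: no change — [dbert]
Rule 5 Vowel Epenthesis: [dbert] → [dberit]

[dberit]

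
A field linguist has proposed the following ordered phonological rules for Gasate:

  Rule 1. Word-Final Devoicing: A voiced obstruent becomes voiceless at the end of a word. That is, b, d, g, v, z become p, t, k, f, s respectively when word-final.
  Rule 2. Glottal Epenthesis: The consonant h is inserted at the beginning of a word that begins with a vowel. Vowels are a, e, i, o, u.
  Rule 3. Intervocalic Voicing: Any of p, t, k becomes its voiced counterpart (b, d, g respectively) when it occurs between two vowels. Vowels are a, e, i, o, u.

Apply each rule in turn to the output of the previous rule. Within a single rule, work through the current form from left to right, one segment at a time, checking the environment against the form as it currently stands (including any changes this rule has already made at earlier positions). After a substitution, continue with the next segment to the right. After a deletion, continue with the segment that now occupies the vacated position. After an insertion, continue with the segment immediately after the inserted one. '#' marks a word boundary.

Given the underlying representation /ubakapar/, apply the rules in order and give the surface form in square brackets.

Rule 1 Word-Final Devoicing: no change — [ubakapar]
Rule 2 Glottal Epenthesis: [ubakapar] → [hubakapar]
Rule 3 Intervocalic Voicing: [hubakapar] → [hubagabar]

[hubagabar]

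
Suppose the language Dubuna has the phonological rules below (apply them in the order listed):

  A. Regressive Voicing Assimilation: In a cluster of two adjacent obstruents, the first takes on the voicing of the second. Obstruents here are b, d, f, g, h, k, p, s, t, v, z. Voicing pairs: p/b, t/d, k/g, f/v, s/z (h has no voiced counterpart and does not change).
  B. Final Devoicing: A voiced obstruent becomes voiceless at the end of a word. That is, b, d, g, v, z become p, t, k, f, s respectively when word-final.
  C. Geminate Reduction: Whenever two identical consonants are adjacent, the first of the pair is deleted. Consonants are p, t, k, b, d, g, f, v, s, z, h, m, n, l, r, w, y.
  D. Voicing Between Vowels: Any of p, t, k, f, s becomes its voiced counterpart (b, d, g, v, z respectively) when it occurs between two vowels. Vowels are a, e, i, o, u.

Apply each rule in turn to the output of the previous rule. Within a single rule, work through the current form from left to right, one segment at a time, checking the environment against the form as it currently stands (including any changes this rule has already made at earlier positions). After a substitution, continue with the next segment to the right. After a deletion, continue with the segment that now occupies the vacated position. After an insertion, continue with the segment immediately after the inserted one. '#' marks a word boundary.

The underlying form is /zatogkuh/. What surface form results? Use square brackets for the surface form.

[zadoguh]

A Regressive Voicing Assimilation: [zatogkuh] → [zatokkuh]
B Final Devoicing: no change — [zatokkuh]
C Geminate Reduction: [zatokkuh] → [zatokuh]
D Voicing Between Vowels: [zatokuh] → [zadoguh]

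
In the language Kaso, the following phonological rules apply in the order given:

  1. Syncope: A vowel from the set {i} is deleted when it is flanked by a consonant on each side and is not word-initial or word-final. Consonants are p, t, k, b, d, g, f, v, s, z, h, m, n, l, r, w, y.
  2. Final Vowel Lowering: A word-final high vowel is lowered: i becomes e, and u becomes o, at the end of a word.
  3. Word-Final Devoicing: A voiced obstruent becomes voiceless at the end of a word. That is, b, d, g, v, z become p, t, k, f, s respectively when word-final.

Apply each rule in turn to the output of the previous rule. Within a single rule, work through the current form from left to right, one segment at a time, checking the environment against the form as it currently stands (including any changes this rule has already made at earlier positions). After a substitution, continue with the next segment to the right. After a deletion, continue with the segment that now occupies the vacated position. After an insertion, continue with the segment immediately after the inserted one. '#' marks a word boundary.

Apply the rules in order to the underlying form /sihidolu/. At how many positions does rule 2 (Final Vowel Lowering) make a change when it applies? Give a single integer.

1

1 Syncope: [sihidolu] → [shdolu]
2 Final Vowel Lowering: [shdolu] → [shdolo]
3 Word-Final Devoicing: no change — [shdolo]
Rule 2 changed 1 position(s).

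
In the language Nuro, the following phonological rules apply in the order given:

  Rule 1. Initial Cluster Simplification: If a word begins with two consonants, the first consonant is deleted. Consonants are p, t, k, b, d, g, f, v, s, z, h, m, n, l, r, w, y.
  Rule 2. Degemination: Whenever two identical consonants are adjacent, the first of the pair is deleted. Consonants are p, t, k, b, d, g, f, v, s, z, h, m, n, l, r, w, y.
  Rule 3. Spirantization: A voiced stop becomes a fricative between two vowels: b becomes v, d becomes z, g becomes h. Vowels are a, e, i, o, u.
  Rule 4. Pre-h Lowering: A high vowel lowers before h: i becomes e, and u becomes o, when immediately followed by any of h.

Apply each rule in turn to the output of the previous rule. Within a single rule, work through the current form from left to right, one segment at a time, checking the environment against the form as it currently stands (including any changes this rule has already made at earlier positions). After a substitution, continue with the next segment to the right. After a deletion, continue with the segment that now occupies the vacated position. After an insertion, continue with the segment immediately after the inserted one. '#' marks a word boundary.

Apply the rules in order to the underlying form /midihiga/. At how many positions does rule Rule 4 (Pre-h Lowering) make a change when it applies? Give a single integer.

2

Rule 1 Initial Cluster Simplification: no change — [midihiga]
Rule 2 Degemination: no change — [midihiga]
Rule 3 Spirantization: [midihiga] → [mizihiha]
Rule 4 Pre-h Lowering: [mizihiha] → [mizeheha]
Rule Rule 4 changed 2 position(s).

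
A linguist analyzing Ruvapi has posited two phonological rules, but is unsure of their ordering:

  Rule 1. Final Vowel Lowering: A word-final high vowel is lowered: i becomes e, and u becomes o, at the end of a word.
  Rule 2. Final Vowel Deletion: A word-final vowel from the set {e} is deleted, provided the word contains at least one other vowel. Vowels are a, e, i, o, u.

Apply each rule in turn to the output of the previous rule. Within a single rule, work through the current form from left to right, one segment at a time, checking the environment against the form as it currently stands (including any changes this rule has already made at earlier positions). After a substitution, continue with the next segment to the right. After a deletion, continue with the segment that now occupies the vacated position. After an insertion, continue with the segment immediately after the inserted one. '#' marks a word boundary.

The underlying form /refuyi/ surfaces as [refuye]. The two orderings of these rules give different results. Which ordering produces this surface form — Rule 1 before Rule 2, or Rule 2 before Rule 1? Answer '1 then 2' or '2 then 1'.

2 then 1

Order 1 then 2:
  1 Final Vowel Lowering: [refuyi] → [refuye]
  2 Final Vowel Deletion: [refuye] → [refuy]
  result: [refuy]
Order 2 then 1:
  2 Final Vowel Deletion: no change — [refuyi]
  1 Final Vowel Lowering: [refuyi] → [refuye]
  result: [refuye]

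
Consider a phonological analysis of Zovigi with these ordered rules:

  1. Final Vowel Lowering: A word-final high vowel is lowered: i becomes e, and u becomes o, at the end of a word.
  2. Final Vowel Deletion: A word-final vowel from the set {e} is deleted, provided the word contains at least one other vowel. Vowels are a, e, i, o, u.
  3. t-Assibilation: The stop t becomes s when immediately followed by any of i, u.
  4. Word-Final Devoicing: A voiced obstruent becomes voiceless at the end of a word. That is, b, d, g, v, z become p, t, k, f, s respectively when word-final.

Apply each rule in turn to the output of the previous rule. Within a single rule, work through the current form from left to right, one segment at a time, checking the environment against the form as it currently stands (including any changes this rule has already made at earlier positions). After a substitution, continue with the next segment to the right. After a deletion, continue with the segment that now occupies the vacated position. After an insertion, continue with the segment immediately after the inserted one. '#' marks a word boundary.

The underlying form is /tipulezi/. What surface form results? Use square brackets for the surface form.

[sipules]

1 Final Vowel Lowering: [tipulezi] → [tipuleze]
2 Final Vowel Deletion: [tipuleze] → [tipulez]
3 t-Assibilation: [tipulez] → [sipulez]
4 Word-Final Devoicing: [sipulez] → [sipules]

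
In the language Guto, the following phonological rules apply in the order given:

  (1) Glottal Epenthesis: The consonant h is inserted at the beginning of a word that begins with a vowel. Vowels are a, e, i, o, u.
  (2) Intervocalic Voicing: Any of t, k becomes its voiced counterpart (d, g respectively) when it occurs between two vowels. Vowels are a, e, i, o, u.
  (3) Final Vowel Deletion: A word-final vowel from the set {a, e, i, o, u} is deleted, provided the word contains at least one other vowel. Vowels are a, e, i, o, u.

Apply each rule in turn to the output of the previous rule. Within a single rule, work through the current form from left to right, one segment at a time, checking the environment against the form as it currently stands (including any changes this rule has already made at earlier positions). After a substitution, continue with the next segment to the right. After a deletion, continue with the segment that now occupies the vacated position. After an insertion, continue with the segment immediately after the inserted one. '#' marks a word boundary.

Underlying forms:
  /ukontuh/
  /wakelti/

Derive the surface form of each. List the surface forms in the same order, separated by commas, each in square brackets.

[hugontuh], [wagelt]

/ukontuh/:
  (1) Glottal Epenthesis: [ukontuh] → [hukontuh]
  (2) Intervocalic Voicing: [hukontuh] → [hugontuh]
  (3) Final Vowel Deletion: no change — [hugontuh]
/wakelti/:
  (1) Glottal Epenthesis: no change — [wakelti]
  (2) Intervocalic Voicing: [wakelti] → [wagelti]
  (3) Final Vowel Deletion: [wagelti] → [wagelt]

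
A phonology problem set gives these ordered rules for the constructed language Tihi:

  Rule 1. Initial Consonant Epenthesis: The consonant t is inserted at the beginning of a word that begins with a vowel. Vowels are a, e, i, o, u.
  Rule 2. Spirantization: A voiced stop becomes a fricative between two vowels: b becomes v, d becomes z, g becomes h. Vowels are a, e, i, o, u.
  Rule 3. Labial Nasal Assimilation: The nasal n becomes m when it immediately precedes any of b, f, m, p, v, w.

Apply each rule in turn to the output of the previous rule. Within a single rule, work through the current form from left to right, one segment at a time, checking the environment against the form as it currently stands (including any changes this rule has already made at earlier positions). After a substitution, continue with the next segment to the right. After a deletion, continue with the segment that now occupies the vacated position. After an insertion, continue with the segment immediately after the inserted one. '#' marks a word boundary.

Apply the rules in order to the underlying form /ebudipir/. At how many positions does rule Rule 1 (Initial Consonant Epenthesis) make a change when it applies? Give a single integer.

1

Rule 1 Initial Consonant Epenthesis: [ebudipir] → [tebudipir]
Rule 2 Spirantization: [tebudipir] → [tevuzipir]
Rule 3 Labial Nasal Assimilation: no change — [tevuzipir]
Rule Rule 1 changed 1 position(s).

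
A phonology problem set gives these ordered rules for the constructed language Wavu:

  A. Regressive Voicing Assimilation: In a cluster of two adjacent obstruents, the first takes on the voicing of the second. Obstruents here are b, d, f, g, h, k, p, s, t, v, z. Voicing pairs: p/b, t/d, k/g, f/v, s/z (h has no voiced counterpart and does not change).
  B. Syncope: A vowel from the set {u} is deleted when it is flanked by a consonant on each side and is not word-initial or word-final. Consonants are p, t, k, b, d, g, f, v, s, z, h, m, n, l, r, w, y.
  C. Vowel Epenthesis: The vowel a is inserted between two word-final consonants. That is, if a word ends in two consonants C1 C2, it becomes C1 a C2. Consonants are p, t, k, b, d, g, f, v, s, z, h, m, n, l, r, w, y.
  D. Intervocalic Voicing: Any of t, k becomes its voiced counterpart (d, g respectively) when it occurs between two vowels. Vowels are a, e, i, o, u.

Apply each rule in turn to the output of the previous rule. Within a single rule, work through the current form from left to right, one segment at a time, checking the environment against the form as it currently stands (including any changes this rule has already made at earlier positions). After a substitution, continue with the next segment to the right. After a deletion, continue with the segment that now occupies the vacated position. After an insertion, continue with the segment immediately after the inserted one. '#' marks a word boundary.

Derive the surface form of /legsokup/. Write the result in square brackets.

[leksogap]

A Regressive Voicing Assimilation: [legsokup] → [leksokup]
B Syncope: [leksokup] → [leksokp]
C Vowel Epenthesis: [leksokp] → [leksokap]
D Intervocalic Voicing: [leksokap] → [leksogap]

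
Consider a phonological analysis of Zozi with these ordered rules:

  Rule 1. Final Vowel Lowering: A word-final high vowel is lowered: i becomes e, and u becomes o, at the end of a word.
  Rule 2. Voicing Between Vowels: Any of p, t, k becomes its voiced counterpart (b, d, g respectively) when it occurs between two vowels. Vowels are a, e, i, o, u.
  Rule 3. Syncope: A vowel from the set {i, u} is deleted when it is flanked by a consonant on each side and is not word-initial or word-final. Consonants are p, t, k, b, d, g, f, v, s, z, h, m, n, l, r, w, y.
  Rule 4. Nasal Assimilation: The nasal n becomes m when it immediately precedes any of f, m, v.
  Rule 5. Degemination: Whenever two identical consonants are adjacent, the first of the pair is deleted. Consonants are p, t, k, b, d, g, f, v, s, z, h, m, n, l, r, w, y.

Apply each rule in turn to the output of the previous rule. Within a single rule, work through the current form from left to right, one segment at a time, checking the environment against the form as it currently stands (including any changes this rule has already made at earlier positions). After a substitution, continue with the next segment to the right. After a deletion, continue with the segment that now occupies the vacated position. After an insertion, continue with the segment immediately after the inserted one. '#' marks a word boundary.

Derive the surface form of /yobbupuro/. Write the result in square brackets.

[yobro]

Rule 1 Final Vowel Lowering: no change — [yobbupuro]
Rule 2 Voicing Between Vowels: [yobbupuro] → [yobbuburo]
Rule 3 Syncope: [yobbuburo] → [yobbbro]
Rule 4 Nasal Assimilation: no change — [yobbbro]
Rule 5 Degemination: [yobbbro] → [yobro]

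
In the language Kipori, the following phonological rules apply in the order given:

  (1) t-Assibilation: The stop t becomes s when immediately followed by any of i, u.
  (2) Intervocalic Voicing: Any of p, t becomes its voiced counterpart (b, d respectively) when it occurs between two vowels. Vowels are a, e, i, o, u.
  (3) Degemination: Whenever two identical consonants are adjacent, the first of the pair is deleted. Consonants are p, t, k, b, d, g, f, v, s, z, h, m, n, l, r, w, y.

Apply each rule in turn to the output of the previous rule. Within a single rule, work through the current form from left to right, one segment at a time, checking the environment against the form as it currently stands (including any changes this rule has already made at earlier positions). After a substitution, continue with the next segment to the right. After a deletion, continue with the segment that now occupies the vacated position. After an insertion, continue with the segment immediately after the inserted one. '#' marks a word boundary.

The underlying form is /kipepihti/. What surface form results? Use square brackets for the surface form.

(1) t-Assibilation: [kipepihti] → [kipepihsi]
(2) Intervocalic Voicing: [kipepihsi] → [kibebihsi]
(3) Degemination: no change — [kibebihsi]

[kibebihsi]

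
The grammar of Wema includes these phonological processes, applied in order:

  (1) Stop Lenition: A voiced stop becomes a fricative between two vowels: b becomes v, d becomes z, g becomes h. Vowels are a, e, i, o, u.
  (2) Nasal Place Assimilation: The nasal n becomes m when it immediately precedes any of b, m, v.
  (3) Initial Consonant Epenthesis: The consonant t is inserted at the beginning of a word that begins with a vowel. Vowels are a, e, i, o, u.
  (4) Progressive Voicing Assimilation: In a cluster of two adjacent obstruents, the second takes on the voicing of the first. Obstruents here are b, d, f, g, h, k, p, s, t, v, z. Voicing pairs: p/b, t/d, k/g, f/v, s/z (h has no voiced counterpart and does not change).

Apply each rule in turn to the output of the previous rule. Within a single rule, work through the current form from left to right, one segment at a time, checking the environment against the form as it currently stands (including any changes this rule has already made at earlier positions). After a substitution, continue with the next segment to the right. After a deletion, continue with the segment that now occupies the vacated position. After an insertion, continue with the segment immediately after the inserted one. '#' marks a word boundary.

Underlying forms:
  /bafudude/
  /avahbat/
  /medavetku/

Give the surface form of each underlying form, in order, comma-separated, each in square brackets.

/bafudude/:
  (1) Stop Lenition: [bafudude] → [bafuzuze]
  (2) Nasal Place Assimilation: no change — [bafuzuze]
  (3) Initial Consonant Epenthesis: no change — [bafuzuze]
  (4) Progressive Voicing Assimilation: no change — [bafuzuze]
/avahbat/:
  (1) Stop Lenition: no change — [avahbat]
  (2) Nasal Place Assimilation: no change — [avahbat]
  (3) Initial Consonant Epenthesis: [avahbat] → [tavahbat]
  (4) Progressive Voicing Assimilation: [tavahbat] → [tavahpat]
/medavetku/:
  (1) Stop Lenition: [medavetku] → [mezavetku]
  (2) Nasal Place Assimilation: no change — [mezavetku]
  (3) Initial Consonant Epenthesis: no change — [mezavetku]
  (4) Progressive Voicing Assimilation: no change — [mezavetku]

[bafuzuze], [tavahpat], [mezavetku]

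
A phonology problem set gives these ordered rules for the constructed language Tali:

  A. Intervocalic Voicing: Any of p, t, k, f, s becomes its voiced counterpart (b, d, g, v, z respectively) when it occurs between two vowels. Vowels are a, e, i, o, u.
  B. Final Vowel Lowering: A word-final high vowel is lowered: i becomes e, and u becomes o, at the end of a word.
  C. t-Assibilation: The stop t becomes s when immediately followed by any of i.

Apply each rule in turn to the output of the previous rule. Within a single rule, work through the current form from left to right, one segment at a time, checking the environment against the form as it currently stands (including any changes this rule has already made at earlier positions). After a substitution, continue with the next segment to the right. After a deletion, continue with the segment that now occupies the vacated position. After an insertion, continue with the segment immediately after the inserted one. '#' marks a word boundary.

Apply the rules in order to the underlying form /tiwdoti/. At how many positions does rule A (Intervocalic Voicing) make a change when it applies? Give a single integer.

1

A Intervocalic Voicing: [tiwdoti] → [tiwdodi]
B Final Vowel Lowering: [tiwdodi] → [tiwdode]
C t-Assibilation: [tiwdode] → [siwdode]
Rule A changed 1 position(s).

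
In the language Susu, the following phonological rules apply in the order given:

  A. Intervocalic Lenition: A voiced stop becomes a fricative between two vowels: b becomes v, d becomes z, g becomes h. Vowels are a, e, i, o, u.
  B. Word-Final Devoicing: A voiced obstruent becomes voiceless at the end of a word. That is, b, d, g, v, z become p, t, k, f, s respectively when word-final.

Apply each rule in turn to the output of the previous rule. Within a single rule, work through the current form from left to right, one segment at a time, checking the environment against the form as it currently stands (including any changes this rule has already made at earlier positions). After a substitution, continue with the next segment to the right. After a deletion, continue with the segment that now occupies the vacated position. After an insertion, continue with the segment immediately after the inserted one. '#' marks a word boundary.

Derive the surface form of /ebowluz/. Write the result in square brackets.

[evowlus]

A Intervocalic Lenition: [ebowluz] → [evowluz]
B Word-Final Devoicing: [evowluz] → [evowlus]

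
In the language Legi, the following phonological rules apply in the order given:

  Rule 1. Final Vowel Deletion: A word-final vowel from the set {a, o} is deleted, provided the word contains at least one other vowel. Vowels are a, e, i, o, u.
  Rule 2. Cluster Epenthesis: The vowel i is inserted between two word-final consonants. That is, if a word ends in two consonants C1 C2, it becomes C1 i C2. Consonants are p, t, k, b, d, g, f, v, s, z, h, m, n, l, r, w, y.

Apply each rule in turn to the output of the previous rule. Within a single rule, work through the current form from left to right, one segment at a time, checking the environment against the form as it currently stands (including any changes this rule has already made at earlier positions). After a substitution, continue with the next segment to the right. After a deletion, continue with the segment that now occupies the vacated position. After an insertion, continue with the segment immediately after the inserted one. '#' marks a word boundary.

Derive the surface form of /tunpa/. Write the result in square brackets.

Rule 1 Final Vowel Deletion: [tunpa] → [tunp]
Rule 2 Cluster Epenthesis: [tunp] → [tunip]

[tunip]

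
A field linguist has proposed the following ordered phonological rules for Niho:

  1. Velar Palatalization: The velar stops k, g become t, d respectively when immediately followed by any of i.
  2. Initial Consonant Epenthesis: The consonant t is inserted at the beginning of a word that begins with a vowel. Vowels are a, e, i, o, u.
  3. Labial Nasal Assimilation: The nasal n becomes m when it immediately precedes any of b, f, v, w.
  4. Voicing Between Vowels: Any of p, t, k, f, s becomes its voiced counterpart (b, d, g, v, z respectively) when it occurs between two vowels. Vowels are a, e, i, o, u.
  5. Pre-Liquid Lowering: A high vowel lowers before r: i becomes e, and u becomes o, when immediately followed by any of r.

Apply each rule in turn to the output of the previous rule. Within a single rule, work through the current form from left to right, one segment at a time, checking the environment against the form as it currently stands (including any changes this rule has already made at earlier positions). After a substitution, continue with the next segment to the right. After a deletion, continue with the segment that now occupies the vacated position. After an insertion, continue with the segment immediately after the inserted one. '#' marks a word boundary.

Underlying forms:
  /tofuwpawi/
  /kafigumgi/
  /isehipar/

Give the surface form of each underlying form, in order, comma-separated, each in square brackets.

/tofuwpawi/:
  1 Velar Palatalization: no change — [tofuwpawi]
  2 Initial Consonant Epenthesis: no change — [tofuwpawi]
  3 Labial Nasal Assimilation: no change — [tofuwpawi]
  4 Voicing Between Vowels: [tofuwpawi] → [tovuwpawi]
  5 Pre-Liquid Lowering: no change — [tovuwpawi]
/kafigumgi/:
  1 Velar Palatalization: [kafigumgi] → [kafigumdi]
  2 Initial Consonant Epenthesis: no change — [kafigumdi]
  3 Labial Nasal Assimilation: no change — [kafigumdi]
  4 Voicing Between Vowels: [kafigumdi] → [kavigumdi]
  5 Pre-Liquid Lowering: no change — [kavigumdi]
/isehipar/:
  1 Velar Palatalization: no change — [isehipar]
  2 Initial Consonant Epenthesis: [isehipar] → [tisehipar]
  3 Labial Nasal Assimilation: no change — [tisehipar]
  4 Voicing Between Vowels: [tisehipar] → [tizehibar]
  5 Pre-Liquid Lowering: no change — [tizehibar]

[tovuwpawi], [kavigumdi], [tizehibar]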